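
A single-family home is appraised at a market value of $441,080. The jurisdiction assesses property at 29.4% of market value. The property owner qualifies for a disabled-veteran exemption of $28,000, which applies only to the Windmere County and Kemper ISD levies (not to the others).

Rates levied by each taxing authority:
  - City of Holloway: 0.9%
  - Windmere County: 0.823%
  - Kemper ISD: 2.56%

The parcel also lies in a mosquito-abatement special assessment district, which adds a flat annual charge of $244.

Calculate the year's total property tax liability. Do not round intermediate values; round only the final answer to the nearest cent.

Assessed value = $441,080 × 0.294 = $129,677.52
City of Holloway: $129,677.52 × 0.009 = $1,167.09768
Windmere County: ($129,677.52 − $28,000) × 0.00823 = $101,677.52 × 0.00823 = $836.8059896
Kemper ISD: ($129,677.52 − $28,000) × 0.0256 = $101,677.52 × 0.0256 = $2,602.944512
Levies subtotal = $4,606.8481816
Total = $4,606.8481816 + $244 = $4,850.8481816

$4,850.85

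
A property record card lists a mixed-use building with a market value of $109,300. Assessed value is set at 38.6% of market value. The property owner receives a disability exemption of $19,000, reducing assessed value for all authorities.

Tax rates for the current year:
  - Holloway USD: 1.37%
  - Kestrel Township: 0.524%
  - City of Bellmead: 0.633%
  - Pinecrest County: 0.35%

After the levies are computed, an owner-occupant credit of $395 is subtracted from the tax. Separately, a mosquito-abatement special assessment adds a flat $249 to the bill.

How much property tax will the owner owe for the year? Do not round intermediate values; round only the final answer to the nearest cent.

$521.17

Assessed value = $109,300 × 0.386 = $42,189.8
Taxable value = $42,189.8 − $19,000 = $23,189.8
Holloway USD: $23,189.8 × 0.0137 = $317.70026
Kestrel Township: $23,189.8 × 0.00524 = $121.514552
City of Bellmead: $23,189.8 × 0.00633 = $146.791434
Pinecrest County: $23,189.8 × 0.0035 = $81.1643
Levies subtotal = $667.170546
After credit = $667.170546 − $395 = $272.170546
Total = $272.170546 + $249 = $521.170546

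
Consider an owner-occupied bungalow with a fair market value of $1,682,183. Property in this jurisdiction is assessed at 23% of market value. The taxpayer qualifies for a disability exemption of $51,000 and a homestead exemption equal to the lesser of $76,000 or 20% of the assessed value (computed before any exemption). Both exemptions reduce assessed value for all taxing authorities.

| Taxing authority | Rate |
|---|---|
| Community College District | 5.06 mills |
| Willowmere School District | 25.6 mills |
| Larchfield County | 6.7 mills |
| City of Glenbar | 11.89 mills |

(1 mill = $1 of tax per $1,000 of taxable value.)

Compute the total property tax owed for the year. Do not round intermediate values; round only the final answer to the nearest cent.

$12,800.18

Assessed value = $1,682,183 × 0.23 = $386,902.09
Homestead exemption = min($76,000, 20% × $386,902.09) = min($76,000, $77,380.418) = $76,000 (dollar cap binds)
Taxable value = $386,902.09 − $51,000 − $76,000 = $259,902.09
Community College District: $259,902.09 × 0.00506 = $1,315.1045754
Willowmere School District: $259,902.09 × 0.0256 = $6,653.493504
Larchfield County: $259,902.09 × 0.0067 = $1,741.344003
City of Glenbar: $259,902.09 × 0.01189 = $3,090.2358501
Total = $12,800.1779325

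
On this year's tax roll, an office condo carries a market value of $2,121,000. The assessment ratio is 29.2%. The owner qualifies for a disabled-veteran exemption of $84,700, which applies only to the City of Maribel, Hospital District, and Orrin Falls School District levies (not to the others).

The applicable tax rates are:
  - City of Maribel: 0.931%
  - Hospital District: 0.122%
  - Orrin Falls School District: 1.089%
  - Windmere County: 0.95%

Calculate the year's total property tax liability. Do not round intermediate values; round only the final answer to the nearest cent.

$17,335.47

Assessed value = $2,121,000 × 0.292 = $619,332
City of Maribel: ($619,332 − $84,700) × 0.00931 = $534,632 × 0.00931 = $4,977.42392
Hospital District: ($619,332 − $84,700) × 0.00122 = $534,632 × 0.00122 = $652.25104
Orrin Falls School District: ($619,332 − $84,700) × 0.01089 = $534,632 × 0.01089 = $5,822.14248
Windmere County: $619,332 × 0.0095 = $5,883.654
Total = $17,335.47144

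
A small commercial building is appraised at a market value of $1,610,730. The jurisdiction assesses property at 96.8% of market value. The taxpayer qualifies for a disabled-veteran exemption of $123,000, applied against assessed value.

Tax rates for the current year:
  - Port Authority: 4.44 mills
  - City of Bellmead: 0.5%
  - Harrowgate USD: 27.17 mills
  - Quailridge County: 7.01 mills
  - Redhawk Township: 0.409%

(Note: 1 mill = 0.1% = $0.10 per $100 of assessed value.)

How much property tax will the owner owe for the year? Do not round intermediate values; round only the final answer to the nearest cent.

Assessed value = $1,610,730 × 0.968 = $1,559,186.64
Taxable value = $1,559,186.64 − $123,000 = $1,436,186.64
Port Authority: $1,436,186.64 × 0.00444 = $6,376.6686816
City of Bellmead: $1,436,186.64 × 0.005 = $7,180.9332
Harrowgate USD: $1,436,186.64 × 0.02717 = $39,021.1910088
Quailridge County: $1,436,186.64 × 0.00701 = $10,067.6683464
Redhawk Township: $1,436,186.64 × 0.00409 = $5,874.0033576
Total = $68,520.4645944

$68,520.46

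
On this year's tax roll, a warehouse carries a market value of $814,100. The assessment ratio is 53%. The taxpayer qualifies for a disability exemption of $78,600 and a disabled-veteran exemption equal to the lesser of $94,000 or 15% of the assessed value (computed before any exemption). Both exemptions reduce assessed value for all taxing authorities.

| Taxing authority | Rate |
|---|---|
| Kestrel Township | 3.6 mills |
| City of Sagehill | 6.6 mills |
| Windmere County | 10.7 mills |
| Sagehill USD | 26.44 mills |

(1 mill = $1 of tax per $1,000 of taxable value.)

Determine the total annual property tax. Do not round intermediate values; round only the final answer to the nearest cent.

Assessed value = $814,100 × 0.53 = $431,473
Disabled-veteran exemption = min($94,000, 15% × $431,473) = min($94,000, $64,720.95) = $64,720.95 (percentage binds)
Taxable value = $431,473 − $78,600 − $64,720.95 = $288,152.05
Kestrel Township: $288,152.05 × 0.0036 = $1,037.34738
City of Sagehill: $288,152.05 × 0.0066 = $1,901.80353
Windmere County: $288,152.05 × 0.0107 = $3,083.226935
Sagehill USD: $288,152.05 × 0.02644 = $7,618.740202
Total = $13,641.118047

$13,641.12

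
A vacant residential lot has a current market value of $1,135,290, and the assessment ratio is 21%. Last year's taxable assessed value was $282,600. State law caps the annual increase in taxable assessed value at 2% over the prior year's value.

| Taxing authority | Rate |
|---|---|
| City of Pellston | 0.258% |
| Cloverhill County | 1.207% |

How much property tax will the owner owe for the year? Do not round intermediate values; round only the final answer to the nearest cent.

$3,492.72

Uncapped assessed value = $1,135,290 × 0.21 = $238,410.9
Cap limit = $282,600 × 1.02 = $288,252
Taxable assessed value = min($238,410.9, $288,252) = $238,410.9 (cap does not bind)
City of Pellston: $238,410.9 × 0.00258 = $615.100122
Cloverhill County: $238,410.9 × 0.01207 = $2,877.619563
Total = $3,492.719685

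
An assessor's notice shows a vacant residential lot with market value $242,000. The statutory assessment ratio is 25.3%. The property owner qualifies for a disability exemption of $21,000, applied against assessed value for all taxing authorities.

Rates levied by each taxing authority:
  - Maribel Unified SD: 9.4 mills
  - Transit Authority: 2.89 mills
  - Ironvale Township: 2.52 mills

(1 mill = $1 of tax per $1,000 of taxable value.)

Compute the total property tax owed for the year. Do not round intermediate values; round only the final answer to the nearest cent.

$595.75

Assessed value = $242,000 × 0.253 = $61,226
Taxable value = $61,226 − $21,000 = $40,226
Maribel Unified SD: $40,226 × 0.0094 = $378.1244
Transit Authority: $40,226 × 0.00289 = $116.25314
Ironvale Township: $40,226 × 0.00252 = $101.36952
Total = $378.1244 + $116.25314 + $101.36952 = $595.74706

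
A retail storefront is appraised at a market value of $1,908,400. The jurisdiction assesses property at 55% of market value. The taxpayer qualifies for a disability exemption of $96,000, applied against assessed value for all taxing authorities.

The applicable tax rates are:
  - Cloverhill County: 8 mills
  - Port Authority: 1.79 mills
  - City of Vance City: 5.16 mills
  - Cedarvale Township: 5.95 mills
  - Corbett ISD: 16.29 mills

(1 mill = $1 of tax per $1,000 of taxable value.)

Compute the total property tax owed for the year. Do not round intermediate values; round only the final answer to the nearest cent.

Assessed value = $1,908,400 × 0.55 = $1,049,620
Taxable value = $1,049,620 − $96,000 = $953,620
Cloverhill County: $953,620 × 0.008 = $7,628.96
Port Authority: $953,620 × 0.00179 = $1,706.9798
City of Vance City: $953,620 × 0.00516 = $4,920.6792
Cedarvale Township: $953,620 × 0.00595 = $5,674.039
Corbett ISD: $953,620 × 0.01629 = $15,534.4698
Total = $7,628.96 + $1,706.9798 + $4,920.6792 + $5,674.039 + $15,534.4698 = $35,465.1278

$35,465.13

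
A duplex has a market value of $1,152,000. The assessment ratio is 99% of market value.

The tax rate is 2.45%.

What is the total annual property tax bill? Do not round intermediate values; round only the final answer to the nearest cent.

$27,941.76

Assessed value = $1,152,000 × 0.99 = $1,140,480
Tax = $1,140,480 × 0.0245 = $27,941.76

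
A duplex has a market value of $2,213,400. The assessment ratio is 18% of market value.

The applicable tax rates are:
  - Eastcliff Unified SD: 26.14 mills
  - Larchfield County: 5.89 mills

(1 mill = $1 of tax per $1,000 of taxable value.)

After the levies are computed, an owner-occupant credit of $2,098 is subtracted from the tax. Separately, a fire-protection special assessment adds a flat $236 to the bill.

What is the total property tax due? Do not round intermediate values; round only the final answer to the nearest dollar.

Assessed value = $2,213,400 × 0.18 = $398,412
Eastcliff Unified SD: $398,412 × 0.02614 = $10,414.48968
Larchfield County: $398,412 × 0.00589 = $2,346.64668
Levies subtotal = $12,761.13636
After credit = $12,761.13636 − $2,098 = $10,663.13636
Total = $10,663.13636 + $236 = $10,899.13636

$10,899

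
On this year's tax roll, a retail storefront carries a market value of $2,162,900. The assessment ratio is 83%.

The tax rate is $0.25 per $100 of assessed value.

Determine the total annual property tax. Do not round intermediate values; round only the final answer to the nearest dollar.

Assessed value = $2,162,900 × 0.83 = $1,795,207
Tax = $1,795,207 × 0.0025 = $4,488.0175

$4,488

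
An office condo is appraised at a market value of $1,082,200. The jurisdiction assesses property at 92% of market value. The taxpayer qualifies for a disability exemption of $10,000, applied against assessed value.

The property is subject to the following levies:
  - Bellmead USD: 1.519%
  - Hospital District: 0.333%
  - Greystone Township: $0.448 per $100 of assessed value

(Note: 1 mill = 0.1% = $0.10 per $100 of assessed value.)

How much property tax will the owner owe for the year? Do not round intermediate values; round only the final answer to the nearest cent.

$22,669.35

Assessed value = $1,082,200 × 0.92 = $995,624
Taxable value = $995,624 − $10,000 = $985,624
Bellmead USD: $985,624 × 0.01519 = $14,971.62856
Hospital District: $985,624 × 0.00333 = $3,282.12792
Greystone Township: $985,624 × 0.00448 = $4,415.59552
Total = $22,669.352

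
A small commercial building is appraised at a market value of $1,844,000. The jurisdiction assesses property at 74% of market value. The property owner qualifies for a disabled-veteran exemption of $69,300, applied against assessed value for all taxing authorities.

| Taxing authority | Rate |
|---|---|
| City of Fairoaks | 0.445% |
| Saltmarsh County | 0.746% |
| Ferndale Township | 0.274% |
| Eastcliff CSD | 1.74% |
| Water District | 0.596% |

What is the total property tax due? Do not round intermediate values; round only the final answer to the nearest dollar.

$49,233

Assessed value = $1,844,000 × 0.74 = $1,364,560
Taxable value = $1,364,560 − $69,300 = $1,295,260
City of Fairoaks: $1,295,260 × 0.00445 = $5,763.907
Saltmarsh County: $1,295,260 × 0.00746 = $9,662.6396
Ferndale Township: $1,295,260 × 0.00274 = $3,549.0124
Eastcliff CSD: $1,295,260 × 0.0174 = $22,537.524
Water District: $1,295,260 × 0.00596 = $7,719.7496
Total = $5,763.907 + $9,662.6396 + $3,549.0124 + $22,537.524 + $7,719.7496 = $49,232.8326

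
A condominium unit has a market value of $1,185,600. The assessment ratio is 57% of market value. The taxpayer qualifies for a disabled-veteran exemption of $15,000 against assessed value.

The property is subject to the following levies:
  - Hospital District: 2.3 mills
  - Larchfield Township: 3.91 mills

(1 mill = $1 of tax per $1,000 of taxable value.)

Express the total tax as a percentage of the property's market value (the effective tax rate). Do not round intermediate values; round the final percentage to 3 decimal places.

Assessed value = $1,185,600 × 0.57 = $675,792
Taxable value = $675,792 − $15,000 = $660,792
Hospital District: $660,792 × 0.0023 = $1,519.8216
Larchfield Township: $660,792 × 0.00391 = $2,583.69672
Total tax = $4,103.51832
Effective rate = $4,103.51832 ÷ $1,185,600 = 0.346% of market value

0.346%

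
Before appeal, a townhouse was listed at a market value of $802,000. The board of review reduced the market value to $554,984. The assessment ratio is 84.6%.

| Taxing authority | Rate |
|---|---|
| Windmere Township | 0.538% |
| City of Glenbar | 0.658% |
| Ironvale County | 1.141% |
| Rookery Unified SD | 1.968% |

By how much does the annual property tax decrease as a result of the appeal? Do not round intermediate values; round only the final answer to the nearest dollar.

Old assessed value = $802,000 × 0.846 = $678,492
New assessed value = $554,984 × 0.846 = $469,516.464
Combined rate = 0.00538 + 0.00658 + 0.01141 + 0.01968 = 0.04305
Old tax = $678,492 × 0.04305 = $29,209.0806
New tax = $469,516.464 × 0.04305 = $20,212.6837752
Reduction = $29,209.0806 − $20,212.6837752 = $8,996.3968248

$8,996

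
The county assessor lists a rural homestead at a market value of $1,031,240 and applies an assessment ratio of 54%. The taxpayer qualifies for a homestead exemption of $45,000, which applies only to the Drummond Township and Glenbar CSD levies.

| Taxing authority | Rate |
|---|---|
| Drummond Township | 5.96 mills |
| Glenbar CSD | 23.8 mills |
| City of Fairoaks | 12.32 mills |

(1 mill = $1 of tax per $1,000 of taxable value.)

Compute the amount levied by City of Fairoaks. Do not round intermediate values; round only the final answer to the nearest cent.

Assessed value = $1,031,240 × 0.54 = $556,869.6
City of Fairoaks taxable value = $556,869.6 (exemption does not apply)
City of Fairoaks levy = $556,869.6 × 0.01232 = $6,860.633472

$6,860.63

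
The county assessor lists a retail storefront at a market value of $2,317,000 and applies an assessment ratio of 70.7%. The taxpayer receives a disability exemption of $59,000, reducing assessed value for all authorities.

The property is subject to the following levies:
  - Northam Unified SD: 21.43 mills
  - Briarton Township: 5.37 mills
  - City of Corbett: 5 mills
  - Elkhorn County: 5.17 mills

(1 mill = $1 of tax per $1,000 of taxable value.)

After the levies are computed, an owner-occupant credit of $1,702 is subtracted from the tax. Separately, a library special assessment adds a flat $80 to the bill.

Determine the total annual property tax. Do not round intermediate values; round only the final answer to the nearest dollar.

$56,758

Assessed value = $2,317,000 × 0.707 = $1,638,119
Taxable value = $1,638,119 − $59,000 = $1,579,119
Northam Unified SD: $1,579,119 × 0.02143 = $33,840.52017
Briarton Township: $1,579,119 × 0.00537 = $8,479.86903
City of Corbett: $1,579,119 × 0.005 = $7,895.595
Elkhorn County: $1,579,119 × 0.00517 = $8,164.04523
Levies subtotal = $58,380.02943
After credit = $58,380.02943 − $1,702 = $56,678.02943
Total = $56,678.02943 + $80 = $56,758.02943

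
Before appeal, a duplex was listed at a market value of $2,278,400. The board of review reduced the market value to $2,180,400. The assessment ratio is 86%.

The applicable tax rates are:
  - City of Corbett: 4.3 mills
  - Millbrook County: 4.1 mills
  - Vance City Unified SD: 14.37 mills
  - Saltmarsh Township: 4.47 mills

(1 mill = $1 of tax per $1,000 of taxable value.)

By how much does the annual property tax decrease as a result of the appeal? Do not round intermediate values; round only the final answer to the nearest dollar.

$2,296

Old assessed value = $2,278,400 × 0.86 = $1,959,424
New assessed value = $2,180,400 × 0.86 = $1,875,144
Combined rate = 0.0043 + 0.0041 + 0.01437 + 0.00447 = 0.02724
Old tax = $1,959,424 × 0.02724 = $53,374.70976
New tax = $1,875,144 × 0.02724 = $51,078.92256
Reduction = $53,374.70976 − $51,078.92256 = $2,295.7872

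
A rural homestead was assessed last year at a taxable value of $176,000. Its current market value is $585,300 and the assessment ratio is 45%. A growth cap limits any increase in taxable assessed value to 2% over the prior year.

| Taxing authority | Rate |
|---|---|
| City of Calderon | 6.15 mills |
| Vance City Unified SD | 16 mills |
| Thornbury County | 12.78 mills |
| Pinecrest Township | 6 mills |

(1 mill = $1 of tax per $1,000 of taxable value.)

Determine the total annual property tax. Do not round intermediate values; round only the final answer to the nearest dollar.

Uncapped assessed value = $585,300 × 0.45 = $263,385
Cap limit = $176,000 × 1.02 = $179,520
Taxable assessed value = min($263,385, $179,520) = $179,520 (cap binds)
City of Calderon: $179,520 × 0.00615 = $1,104.048
Vance City Unified SD: $179,520 × 0.016 = $2,872.32
Thornbury County: $179,520 × 0.01278 = $2,294.2656
Pinecrest Township: $179,520 × 0.006 = $1,077.12
Total = $7,347.7536

$7,348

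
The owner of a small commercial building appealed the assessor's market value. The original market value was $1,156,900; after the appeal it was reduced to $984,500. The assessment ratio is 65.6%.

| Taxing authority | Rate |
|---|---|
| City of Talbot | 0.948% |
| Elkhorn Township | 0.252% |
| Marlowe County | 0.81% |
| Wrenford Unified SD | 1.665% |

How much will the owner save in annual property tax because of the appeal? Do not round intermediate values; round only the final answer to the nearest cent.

$4,156.22

Old assessed value = $1,156,900 × 0.656 = $758,926.4
New assessed value = $984,500 × 0.656 = $645,832
Combined rate = 0.00948 + 0.00252 + 0.0081 + 0.01665 = 0.03675
Old tax = $758,926.4 × 0.03675 = $27,890.5452
New tax = $645,832 × 0.03675 = $23,734.326
Reduction = $27,890.5452 − $23,734.326 = $4,156.2192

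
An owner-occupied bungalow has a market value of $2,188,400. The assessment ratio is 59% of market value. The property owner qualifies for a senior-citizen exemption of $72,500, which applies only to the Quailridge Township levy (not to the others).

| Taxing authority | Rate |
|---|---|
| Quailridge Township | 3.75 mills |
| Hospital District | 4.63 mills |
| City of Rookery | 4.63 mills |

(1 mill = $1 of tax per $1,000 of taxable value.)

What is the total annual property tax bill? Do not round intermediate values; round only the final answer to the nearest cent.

Assessed value = $2,188,400 × 0.59 = $1,291,156
Quailridge Township: ($1,291,156 − $72,500) × 0.00375 = $1,218,656 × 0.00375 = $4,569.96
Hospital District: $1,291,156 × 0.00463 = $5,978.05228
City of Rookery: $1,291,156 × 0.00463 = $5,978.05228
Total = $16,526.06456

$16,526.06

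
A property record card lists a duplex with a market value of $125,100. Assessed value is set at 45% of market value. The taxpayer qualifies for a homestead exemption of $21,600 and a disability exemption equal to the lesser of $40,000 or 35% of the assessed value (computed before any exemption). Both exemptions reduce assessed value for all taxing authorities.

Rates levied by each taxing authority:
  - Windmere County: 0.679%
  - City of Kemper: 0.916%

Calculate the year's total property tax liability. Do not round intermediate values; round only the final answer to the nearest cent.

$239.12

Assessed value = $125,100 × 0.45 = $56,295
Disability exemption = min($40,000, 35% × $56,295) = min($40,000, $19,703.25) = $19,703.25 (percentage binds)
Taxable value = $56,295 − $21,600 − $19,703.25 = $14,991.75
Windmere County: $14,991.75 × 0.00679 = $101.7939825
City of Kemper: $14,991.75 × 0.00916 = $137.32443
Total = $239.1184125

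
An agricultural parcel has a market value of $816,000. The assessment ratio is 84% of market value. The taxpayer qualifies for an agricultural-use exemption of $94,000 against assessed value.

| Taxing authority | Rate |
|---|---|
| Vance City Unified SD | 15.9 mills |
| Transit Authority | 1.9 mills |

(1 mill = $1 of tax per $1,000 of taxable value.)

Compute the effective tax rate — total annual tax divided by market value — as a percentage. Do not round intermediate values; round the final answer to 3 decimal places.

Assessed value = $816,000 × 0.84 = $685,440
Taxable value = $685,440 − $94,000 = $591,440
Vance City Unified SD: $591,440 × 0.0159 = $9,403.896
Transit Authority: $591,440 × 0.0019 = $1,123.736
Total tax = $10,527.632
Effective rate = $10,527.632 ÷ $816,000 = 1.290% of market value

1.290%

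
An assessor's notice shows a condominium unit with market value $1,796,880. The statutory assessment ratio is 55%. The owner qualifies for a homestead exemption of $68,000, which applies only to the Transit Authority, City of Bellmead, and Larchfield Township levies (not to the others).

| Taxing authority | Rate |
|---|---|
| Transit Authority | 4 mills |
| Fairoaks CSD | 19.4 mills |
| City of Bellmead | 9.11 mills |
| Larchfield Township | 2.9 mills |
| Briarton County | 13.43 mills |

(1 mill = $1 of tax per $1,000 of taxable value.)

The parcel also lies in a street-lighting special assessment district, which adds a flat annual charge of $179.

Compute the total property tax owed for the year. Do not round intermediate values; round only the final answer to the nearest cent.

Assessed value = $1,796,880 × 0.55 = $988,284
Transit Authority: ($988,284 − $68,000) × 0.004 = $920,284 × 0.004 = $3,681.136
Fairoaks CSD: $988,284 × 0.0194 = $19,172.7096
City of Bellmead: ($988,284 − $68,000) × 0.00911 = $920,284 × 0.00911 = $8,383.78724
Larchfield Township: ($988,284 − $68,000) × 0.0029 = $920,284 × 0.0029 = $2,668.8236
Briarton County: $988,284 × 0.01343 = $13,272.65412
Levies subtotal = $47,179.11056
Total = $47,179.11056 + $179 = $47,358.11056

$47,358.11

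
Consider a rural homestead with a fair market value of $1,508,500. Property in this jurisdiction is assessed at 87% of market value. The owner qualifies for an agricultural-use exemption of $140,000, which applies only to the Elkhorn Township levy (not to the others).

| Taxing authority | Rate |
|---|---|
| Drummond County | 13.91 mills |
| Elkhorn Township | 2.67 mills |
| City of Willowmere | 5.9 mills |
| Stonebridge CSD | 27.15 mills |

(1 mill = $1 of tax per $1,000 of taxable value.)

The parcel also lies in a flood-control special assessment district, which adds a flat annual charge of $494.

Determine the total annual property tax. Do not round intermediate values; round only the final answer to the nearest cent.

$65,254.36

Assessed value = $1,508,500 × 0.87 = $1,312,395
Drummond County: $1,312,395 × 0.01391 = $18,255.41445
Elkhorn Township: ($1,312,395 − $140,000) × 0.00267 = $1,172,395 × 0.00267 = $3,130.29465
City of Willowmere: $1,312,395 × 0.0059 = $7,743.1305
Stonebridge CSD: $1,312,395 × 0.02715 = $35,631.52425
Levies subtotal = $64,760.36385
Total = $64,760.36385 + $494 = $65,254.36385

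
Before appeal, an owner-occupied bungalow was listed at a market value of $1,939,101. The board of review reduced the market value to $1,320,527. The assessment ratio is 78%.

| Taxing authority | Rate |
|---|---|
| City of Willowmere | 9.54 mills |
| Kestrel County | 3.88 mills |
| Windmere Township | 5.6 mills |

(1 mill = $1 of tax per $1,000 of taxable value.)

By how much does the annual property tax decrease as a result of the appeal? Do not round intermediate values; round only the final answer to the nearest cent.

$9,176.92

Old assessed value = $1,939,101 × 0.78 = $1,512,498.78
New assessed value = $1,320,527 × 0.78 = $1,030,011.06
Combined rate = 0.00954 + 0.00388 + 0.0056 = 0.01902
Old tax = $1,512,498.78 × 0.01902 = $28,767.7267956
New tax = $1,030,011.06 × 0.01902 = $19,590.8103612
Reduction = $28,767.7267956 − $19,590.8103612 = $9,176.9164344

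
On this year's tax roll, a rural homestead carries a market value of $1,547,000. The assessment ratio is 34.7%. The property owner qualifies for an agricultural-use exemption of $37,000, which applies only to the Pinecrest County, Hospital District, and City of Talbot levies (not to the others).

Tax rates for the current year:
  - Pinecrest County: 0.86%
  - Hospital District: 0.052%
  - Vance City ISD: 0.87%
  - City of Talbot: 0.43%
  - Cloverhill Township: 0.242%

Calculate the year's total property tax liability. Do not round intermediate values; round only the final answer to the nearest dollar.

Assessed value = $1,547,000 × 0.347 = $536,809
Pinecrest County: ($536,809 − $37,000) × 0.0086 = $499,809 × 0.0086 = $4,298.3574
Hospital District: ($536,809 − $37,000) × 0.00052 = $499,809 × 0.00052 = $259.90068
Vance City ISD: $536,809 × 0.0087 = $4,670.2383
City of Talbot: ($536,809 − $37,000) × 0.0043 = $499,809 × 0.0043 = $2,149.1787
Cloverhill Township: $536,809 × 0.00242 = $1,299.07778
Total = $12,676.75286

$12,677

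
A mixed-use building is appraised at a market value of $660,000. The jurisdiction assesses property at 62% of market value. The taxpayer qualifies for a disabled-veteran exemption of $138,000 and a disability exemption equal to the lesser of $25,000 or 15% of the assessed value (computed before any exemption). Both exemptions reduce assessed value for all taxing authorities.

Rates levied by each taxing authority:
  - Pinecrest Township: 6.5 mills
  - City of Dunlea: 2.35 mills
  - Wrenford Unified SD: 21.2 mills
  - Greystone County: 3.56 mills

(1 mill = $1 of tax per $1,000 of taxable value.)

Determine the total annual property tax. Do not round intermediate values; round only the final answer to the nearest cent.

$8,274.78

Assessed value = $660,000 × 0.62 = $409,200
Disability exemption = min($25,000, 15% × $409,200) = min($25,000, $61,380) = $25,000 (dollar cap binds)
Taxable value = $409,200 − $138,000 − $25,000 = $246,200
Pinecrest Township: $246,200 × 0.0065 = $1,600.3
City of Dunlea: $246,200 × 0.00235 = $578.57
Wrenford Unified SD: $246,200 × 0.0212 = $5,219.44
Greystone County: $246,200 × 0.00356 = $876.472
Total = $8,274.782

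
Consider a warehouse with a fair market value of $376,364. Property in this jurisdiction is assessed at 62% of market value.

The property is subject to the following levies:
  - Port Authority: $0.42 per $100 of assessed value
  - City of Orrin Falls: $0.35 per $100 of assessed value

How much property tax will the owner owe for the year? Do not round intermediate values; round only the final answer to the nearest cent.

Assessed value = $376,364 × 0.62 = $233,345.68
Port Authority: $233,345.68 × 0.0042 = $980.051856
City of Orrin Falls: $233,345.68 × 0.0035 = $816.70988
Total = $980.051856 + $816.70988 = $1,796.761736

$1,796.76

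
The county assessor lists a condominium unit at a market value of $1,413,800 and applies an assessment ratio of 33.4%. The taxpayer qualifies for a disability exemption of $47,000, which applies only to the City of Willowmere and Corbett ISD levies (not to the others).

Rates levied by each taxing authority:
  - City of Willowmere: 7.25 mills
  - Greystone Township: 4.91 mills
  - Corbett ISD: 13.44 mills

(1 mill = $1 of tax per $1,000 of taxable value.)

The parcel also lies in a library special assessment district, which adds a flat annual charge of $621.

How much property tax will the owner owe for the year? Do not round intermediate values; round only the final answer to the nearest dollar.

Assessed value = $1,413,800 × 0.334 = $472,209.2
City of Willowmere: ($472,209.2 − $47,000) × 0.00725 = $425,209.2 × 0.00725 = $3,082.7667
Greystone Township: $472,209.2 × 0.00491 = $2,318.547172
Corbett ISD: ($472,209.2 − $47,000) × 0.01344 = $425,209.2 × 0.01344 = $5,714.811648
Levies subtotal = $11,116.12552
Total = $11,116.12552 + $621 = $11,737.12552

$11,737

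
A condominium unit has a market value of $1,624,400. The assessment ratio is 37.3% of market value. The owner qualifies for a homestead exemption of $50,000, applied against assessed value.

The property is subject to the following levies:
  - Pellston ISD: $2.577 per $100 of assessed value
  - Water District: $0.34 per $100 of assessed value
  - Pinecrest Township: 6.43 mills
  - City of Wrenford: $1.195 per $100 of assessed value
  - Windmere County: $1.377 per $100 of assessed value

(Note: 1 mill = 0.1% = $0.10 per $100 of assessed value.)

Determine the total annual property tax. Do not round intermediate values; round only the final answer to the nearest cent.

Assessed value = $1,624,400 × 0.373 = $605,901.2
Taxable value = $605,901.2 − $50,000 = $555,901.2
Pellston ISD: $555,901.2 × 0.02577 = $14,325.573924
Water District: $555,901.2 × 0.0034 = $1,890.06408
Pinecrest Township: $555,901.2 × 0.00643 = $3,574.444716
City of Wrenford: $555,901.2 × 0.01195 = $6,643.01934
Windmere County: $555,901.2 × 0.01377 = $7,654.759524
Total = $34,087.861584

$34,087.86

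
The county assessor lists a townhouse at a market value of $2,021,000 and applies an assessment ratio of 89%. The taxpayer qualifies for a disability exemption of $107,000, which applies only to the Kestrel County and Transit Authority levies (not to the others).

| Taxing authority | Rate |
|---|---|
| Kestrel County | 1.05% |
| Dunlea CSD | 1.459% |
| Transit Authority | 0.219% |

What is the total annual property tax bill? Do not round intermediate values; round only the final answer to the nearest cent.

$47,710.43

Assessed value = $2,021,000 × 0.89 = $1,798,690
Kestrel County: ($1,798,690 − $107,000) × 0.0105 = $1,691,690 × 0.0105 = $17,762.745
Dunlea CSD: $1,798,690 × 0.01459 = $26,242.8871
Transit Authority: ($1,798,690 − $107,000) × 0.00219 = $1,691,690 × 0.00219 = $3,704.8011
Total = $47,710.4332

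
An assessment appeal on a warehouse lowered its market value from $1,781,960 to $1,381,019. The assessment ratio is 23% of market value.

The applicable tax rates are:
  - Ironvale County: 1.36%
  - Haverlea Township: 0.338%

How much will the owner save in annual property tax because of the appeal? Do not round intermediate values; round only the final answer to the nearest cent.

Old assessed value = $1,781,960 × 0.23 = $409,850.8
New assessed value = $1,381,019 × 0.23 = $317,634.37
Combined rate = 0.0136 + 0.00338 = 0.01698
Old tax = $409,850.8 × 0.01698 = $6,959.266584
New tax = $317,634.37 × 0.01698 = $5,393.4316026
Reduction = $6,959.266584 − $5,393.4316026 = $1,565.8349814

$1,565.83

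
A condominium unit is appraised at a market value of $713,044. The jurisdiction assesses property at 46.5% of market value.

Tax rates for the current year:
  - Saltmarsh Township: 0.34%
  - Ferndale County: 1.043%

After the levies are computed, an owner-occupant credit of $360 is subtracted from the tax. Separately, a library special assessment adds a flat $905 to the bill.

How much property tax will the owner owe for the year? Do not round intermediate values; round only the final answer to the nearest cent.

Assessed value = $713,044 × 0.465 = $331,565.46
Saltmarsh Township: $331,565.46 × 0.0034 = $1,127.322564
Ferndale County: $331,565.46 × 0.01043 = $3,458.2277478
Levies subtotal = $4,585.5503118
After credit = $4,585.5503118 − $360 = $4,225.5503118
Total = $4,225.5503118 + $905 = $5,130.5503118

$5,130.55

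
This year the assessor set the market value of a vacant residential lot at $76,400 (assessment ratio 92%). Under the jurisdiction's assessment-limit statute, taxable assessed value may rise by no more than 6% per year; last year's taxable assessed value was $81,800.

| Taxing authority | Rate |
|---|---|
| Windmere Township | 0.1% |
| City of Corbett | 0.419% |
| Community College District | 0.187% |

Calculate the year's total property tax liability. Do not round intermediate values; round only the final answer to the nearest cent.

Uncapped assessed value = $76,400 × 0.92 = $70,288
Cap limit = $81,800 × 1.06 = $86,708
Taxable assessed value = min($70,288, $86,708) = $70,288 (cap does not bind)
Windmere Township: $70,288 × 0.001 = $70.288
City of Corbett: $70,288 × 0.00419 = $294.50672
Community College District: $70,288 × 0.00187 = $131.43856
Total = $496.23328

$496.23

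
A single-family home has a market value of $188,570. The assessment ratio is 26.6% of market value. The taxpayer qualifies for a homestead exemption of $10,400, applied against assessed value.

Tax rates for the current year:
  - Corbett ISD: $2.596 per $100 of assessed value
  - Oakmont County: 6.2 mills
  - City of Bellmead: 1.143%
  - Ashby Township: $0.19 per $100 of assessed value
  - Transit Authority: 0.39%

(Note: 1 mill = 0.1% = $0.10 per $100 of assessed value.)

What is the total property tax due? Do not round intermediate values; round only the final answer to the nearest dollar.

$1,964

Assessed value = $188,570 × 0.266 = $50,159.62
Taxable value = $50,159.62 − $10,400 = $39,759.62
Corbett ISD: $39,759.62 × 0.02596 = $1,032.1597352
Oakmont County: $39,759.62 × 0.0062 = $246.509644
City of Bellmead: $39,759.62 × 0.01143 = $454.4524566
Ashby Township: $39,759.62 × 0.0019 = $75.543278
Transit Authority: $39,759.62 × 0.0039 = $155.062518
Total = $1,963.7276318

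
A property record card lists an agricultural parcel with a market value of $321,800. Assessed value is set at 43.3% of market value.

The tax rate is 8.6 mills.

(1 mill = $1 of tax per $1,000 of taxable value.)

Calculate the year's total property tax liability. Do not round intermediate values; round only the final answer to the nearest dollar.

Assessed value = $321,800 × 0.433 = $139,339.4
Tax = $139,339.4 × 0.0086 = $1,198.31884

$1,198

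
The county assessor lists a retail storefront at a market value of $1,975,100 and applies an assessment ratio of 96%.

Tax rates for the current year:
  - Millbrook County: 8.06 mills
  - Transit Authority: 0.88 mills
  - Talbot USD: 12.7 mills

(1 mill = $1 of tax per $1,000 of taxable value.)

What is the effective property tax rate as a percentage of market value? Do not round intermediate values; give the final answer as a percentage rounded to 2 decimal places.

2.08%

Assessed value = $1,975,100 × 0.96 = $1,896,096
Millbrook County: $1,896,096 × 0.00806 = $15,282.53376
Transit Authority: $1,896,096 × 0.00088 = $1,668.56448
Talbot USD: $1,896,096 × 0.0127 = $24,080.4192
Total tax = $41,031.51744
Effective rate = $41,031.51744 ÷ $1,975,100 = 2.08% of market value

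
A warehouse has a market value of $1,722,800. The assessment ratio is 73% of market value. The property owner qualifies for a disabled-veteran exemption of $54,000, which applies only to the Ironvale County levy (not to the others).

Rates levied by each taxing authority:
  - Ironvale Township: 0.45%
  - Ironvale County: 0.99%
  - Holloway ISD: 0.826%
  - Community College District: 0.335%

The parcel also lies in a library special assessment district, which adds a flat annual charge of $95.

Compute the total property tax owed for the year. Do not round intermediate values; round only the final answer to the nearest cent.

Assessed value = $1,722,800 × 0.73 = $1,257,644
Ironvale Township: $1,257,644 × 0.0045 = $5,659.398
Ironvale County: ($1,257,644 − $54,000) × 0.0099 = $1,203,644 × 0.0099 = $11,916.0756
Holloway ISD: $1,257,644 × 0.00826 = $10,388.13944
Community College District: $1,257,644 × 0.00335 = $4,213.1074
Levies subtotal = $32,176.72044
Total = $32,176.72044 + $95 = $32,271.72044

$32,271.72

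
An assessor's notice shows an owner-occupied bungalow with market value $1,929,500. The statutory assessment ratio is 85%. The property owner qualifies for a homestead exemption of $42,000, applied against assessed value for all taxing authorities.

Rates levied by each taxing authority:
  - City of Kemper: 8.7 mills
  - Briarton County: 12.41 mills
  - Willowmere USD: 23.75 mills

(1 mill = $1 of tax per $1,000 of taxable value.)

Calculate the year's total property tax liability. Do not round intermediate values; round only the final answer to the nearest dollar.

$71,690

Assessed value = $1,929,500 × 0.85 = $1,640,075
Taxable value = $1,640,075 − $42,000 = $1,598,075
City of Kemper: $1,598,075 × 0.0087 = $13,903.2525
Briarton County: $1,598,075 × 0.01241 = $19,832.11075
Willowmere USD: $1,598,075 × 0.02375 = $37,954.28125
Total = $13,903.2525 + $19,832.11075 + $37,954.28125 = $71,689.6445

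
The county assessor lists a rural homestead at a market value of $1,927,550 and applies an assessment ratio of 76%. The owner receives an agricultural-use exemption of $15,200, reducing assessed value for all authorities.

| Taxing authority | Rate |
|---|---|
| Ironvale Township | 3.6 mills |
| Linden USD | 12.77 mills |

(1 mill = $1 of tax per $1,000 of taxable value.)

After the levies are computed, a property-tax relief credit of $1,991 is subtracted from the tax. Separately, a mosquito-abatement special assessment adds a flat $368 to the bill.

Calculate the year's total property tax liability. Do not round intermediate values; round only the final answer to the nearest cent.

$22,109.21

Assessed value = $1,927,550 × 0.76 = $1,464,938
Taxable value = $1,464,938 − $15,200 = $1,449,738
Ironvale Township: $1,449,738 × 0.0036 = $5,219.0568
Linden USD: $1,449,738 × 0.01277 = $18,513.15426
Levies subtotal = $23,732.21106
After credit = $23,732.21106 − $1,991 = $21,741.21106
Total = $21,741.21106 + $368 = $22,109.21106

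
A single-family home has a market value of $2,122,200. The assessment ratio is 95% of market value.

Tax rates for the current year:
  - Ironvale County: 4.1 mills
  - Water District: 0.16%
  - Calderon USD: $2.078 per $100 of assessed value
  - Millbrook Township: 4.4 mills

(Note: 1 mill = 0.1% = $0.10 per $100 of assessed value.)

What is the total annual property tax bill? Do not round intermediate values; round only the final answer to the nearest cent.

$62,256.86

Assessed value = $2,122,200 × 0.95 = $2,016,090
Ironvale County: $2,016,090 × 0.0041 = $8,265.969
Water District: $2,016,090 × 0.0016 = $3,225.744
Calderon USD: $2,016,090 × 0.02078 = $41,894.3502
Millbrook Township: $2,016,090 × 0.0044 = $8,870.796
Total = $62,256.8592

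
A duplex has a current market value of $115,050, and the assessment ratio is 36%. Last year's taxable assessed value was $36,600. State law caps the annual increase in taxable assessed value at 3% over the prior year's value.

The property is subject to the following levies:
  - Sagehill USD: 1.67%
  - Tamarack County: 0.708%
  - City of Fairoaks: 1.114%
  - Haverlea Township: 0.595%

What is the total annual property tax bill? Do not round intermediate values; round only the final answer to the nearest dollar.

$1,541

Uncapped assessed value = $115,050 × 0.36 = $41,418
Cap limit = $36,600 × 1.03 = $37,698
Taxable assessed value = min($41,418, $37,698) = $37,698 (cap binds)
Sagehill USD: $37,698 × 0.0167 = $629.5566
Tamarack County: $37,698 × 0.00708 = $266.90184
City of Fairoaks: $37,698 × 0.01114 = $419.95572
Haverlea Township: $37,698 × 0.00595 = $224.3031
Total = $1,540.71726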